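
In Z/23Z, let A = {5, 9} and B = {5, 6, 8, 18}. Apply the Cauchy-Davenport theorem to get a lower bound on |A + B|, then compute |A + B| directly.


Cauchy-Davenport: |A + B| ≥ min(p, |A| + |B| - 1) for A, B nonempty in Z/pZ.
|A| = 2, |B| = 4, p = 23.
CD lower bound = min(23, 2 + 4 - 1) = min(23, 5) = 5.
Compute A + B mod 23 directly:
a = 5: 5+5=10, 5+6=11, 5+8=13, 5+18=0
a = 9: 9+5=14, 9+6=15, 9+8=17, 9+18=4
A + B = {0, 4, 10, 11, 13, 14, 15, 17}, so |A + B| = 8.
Verify: 8 ≥ 5? Yes ✓.

CD lower bound = 5, actual |A + B| = 8.


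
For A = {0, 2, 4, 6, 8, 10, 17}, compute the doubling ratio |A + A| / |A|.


|A| = 7.
Compute A + A by enumerating all 49 pairs.
A + A = {0, 2, 4, 6, 8, 10, 12, 14, 16, 17, 18, 19, 20, 21, 23, 25, 27, 34}, so |A + A| = 18.
K = |A + A| / |A| = 18/7 (already in lowest terms) ≈ 2.5714.
Reference: AP of size 7 gives K = 13/7 ≈ 1.8571; a fully generic set of size 7 gives K ≈ 4.0000.

|A| = 7, |A + A| = 18, K = 18/7.


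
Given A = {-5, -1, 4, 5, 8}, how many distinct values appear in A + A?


A + A = {a + a' : a, a' ∈ A}; |A| = 5.
General bounds: 2|A| - 1 ≤ |A + A| ≤ |A|(|A|+1)/2, i.e. 9 ≤ |A + A| ≤ 15.
Lower bound 2|A|-1 is attained iff A is an arithmetic progression.
Enumerate sums a + a' for a ≤ a' (symmetric, so this suffices):
a = -5: -5+-5=-10, -5+-1=-6, -5+4=-1, -5+5=0, -5+8=3
a = -1: -1+-1=-2, -1+4=3, -1+5=4, -1+8=7
a = 4: 4+4=8, 4+5=9, 4+8=12
a = 5: 5+5=10, 5+8=13
a = 8: 8+8=16
Distinct sums: {-10, -6, -2, -1, 0, 3, 4, 7, 8, 9, 10, 12, 13, 16}
|A + A| = 14

|A + A| = 14


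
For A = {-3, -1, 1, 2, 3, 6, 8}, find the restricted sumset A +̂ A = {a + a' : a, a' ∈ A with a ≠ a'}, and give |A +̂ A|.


Restricted sumset: A +̂ A = {a + a' : a ∈ A, a' ∈ A, a ≠ a'}.
Equivalently, take A + A and drop any sum 2a that is achievable ONLY as a + a for a ∈ A (i.e. sums representable only with equal summands).
Enumerate pairs (a, a') with a < a' (symmetric, so each unordered pair gives one sum; this covers all a ≠ a'):
  -3 + -1 = -4
  -3 + 1 = -2
  -3 + 2 = -1
  -3 + 3 = 0
  -3 + 6 = 3
  -3 + 8 = 5
  -1 + 1 = 0
  -1 + 2 = 1
  -1 + 3 = 2
  -1 + 6 = 5
  -1 + 8 = 7
  1 + 2 = 3
  1 + 3 = 4
  1 + 6 = 7
  1 + 8 = 9
  2 + 3 = 5
  2 + 6 = 8
  2 + 8 = 10
  3 + 6 = 9
  3 + 8 = 11
  6 + 8 = 14
Collected distinct sums: {-4, -2, -1, 0, 1, 2, 3, 4, 5, 7, 8, 9, 10, 11, 14}
|A +̂ A| = 15
(Reference bound: |A +̂ A| ≥ 2|A| - 3 for |A| ≥ 2, with |A| = 7 giving ≥ 11.)

|A +̂ A| = 15


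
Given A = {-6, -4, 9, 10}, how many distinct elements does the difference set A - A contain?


A - A = {a - a' : a, a' ∈ A}; |A| = 4.
Bounds: 2|A|-1 ≤ |A - A| ≤ |A|² - |A| + 1, i.e. 7 ≤ |A - A| ≤ 13.
Note: 0 ∈ A - A always (from a - a). The set is symmetric: if d ∈ A - A then -d ∈ A - A.
Enumerate nonzero differences d = a - a' with a > a' (then include -d):
Positive differences: {1, 2, 13, 14, 15, 16}
Full difference set: {0} ∪ (positive diffs) ∪ (negative diffs).
|A - A| = 1 + 2·6 = 13 (matches direct enumeration: 13).

|A - A| = 13


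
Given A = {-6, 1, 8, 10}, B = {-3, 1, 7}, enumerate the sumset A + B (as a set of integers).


A + B = {a + b : a ∈ A, b ∈ B}.
Enumerate all |A|·|B| = 4·3 = 12 pairs (a, b) and collect distinct sums.
a = -6: -6+-3=-9, -6+1=-5, -6+7=1
a = 1: 1+-3=-2, 1+1=2, 1+7=8
a = 8: 8+-3=5, 8+1=9, 8+7=15
a = 10: 10+-3=7, 10+1=11, 10+7=17
Collecting distinct sums: A + B = {-9, -5, -2, 1, 2, 5, 7, 8, 9, 11, 15, 17}
|A + B| = 12

A + B = {-9, -5, -2, 1, 2, 5, 7, 8, 9, 11, 15, 17}


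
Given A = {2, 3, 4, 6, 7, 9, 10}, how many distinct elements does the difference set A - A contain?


A - A = {a - a' : a, a' ∈ A}; |A| = 7.
Bounds: 2|A|-1 ≤ |A - A| ≤ |A|² - |A| + 1, i.e. 13 ≤ |A - A| ≤ 43.
Note: 0 ∈ A - A always (from a - a). The set is symmetric: if d ∈ A - A then -d ∈ A - A.
Enumerate nonzero differences d = a - a' with a > a' (then include -d):
Positive differences: {1, 2, 3, 4, 5, 6, 7, 8}
Full difference set: {0} ∪ (positive diffs) ∪ (negative diffs).
|A - A| = 1 + 2·8 = 17 (matches direct enumeration: 17).

|A - A| = 17


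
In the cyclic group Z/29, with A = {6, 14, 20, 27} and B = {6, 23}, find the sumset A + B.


Work in Z/29Z: reduce every sum a + b modulo 29.
Enumerate all 8 pairs:
a = 6: 6+6=12, 6+23=0
a = 14: 14+6=20, 14+23=8
a = 20: 20+6=26, 20+23=14
a = 27: 27+6=4, 27+23=21
Distinct residues collected: {0, 4, 8, 12, 14, 20, 21, 26}
|A + B| = 8 (out of 29 total residues).

A + B = {0, 4, 8, 12, 14, 20, 21, 26}


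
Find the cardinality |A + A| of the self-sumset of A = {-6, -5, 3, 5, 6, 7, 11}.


A + A = {a + a' : a, a' ∈ A}; |A| = 7.
General bounds: 2|A| - 1 ≤ |A + A| ≤ |A|(|A|+1)/2, i.e. 13 ≤ |A + A| ≤ 28.
Lower bound 2|A|-1 is attained iff A is an arithmetic progression.
Enumerate sums a + a' for a ≤ a' (symmetric, so this suffices):
a = -6: -6+-6=-12, -6+-5=-11, -6+3=-3, -6+5=-1, -6+6=0, -6+7=1, -6+11=5
a = -5: -5+-5=-10, -5+3=-2, -5+5=0, -5+6=1, -5+7=2, -5+11=6
a = 3: 3+3=6, 3+5=8, 3+6=9, 3+7=10, 3+11=14
a = 5: 5+5=10, 5+6=11, 5+7=12, 5+11=16
a = 6: 6+6=12, 6+7=13, 6+11=17
a = 7: 7+7=14, 7+11=18
a = 11: 11+11=22
Distinct sums: {-12, -11, -10, -3, -2, -1, 0, 1, 2, 5, 6, 8, 9, 10, 11, 12, 13, 14, 16, 17, 18, 22}
|A + A| = 22

|A + A| = 22


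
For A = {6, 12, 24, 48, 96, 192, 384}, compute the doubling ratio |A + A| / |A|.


|A| = 7.
Compute A + A by enumerating all 49 pairs.
A + A = {12, 18, 24, 30, 36, 48, 54, 60, 72, 96, 102, 108, 120, 144, 192, 198, 204, 216, 240, 288, 384, 390, 396, 408, 432, 480, 576, 768}, so |A + A| = 28.
K = |A + A| / |A| = 28/7 = 4/1 ≈ 4.0000.
Reference: AP of size 7 gives K = 13/7 ≈ 1.8571; a fully generic set of size 7 gives K ≈ 4.0000.

|A| = 7, |A + A| = 28, K = 28/7 = 4/1.


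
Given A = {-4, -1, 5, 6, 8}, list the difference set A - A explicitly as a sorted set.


A - A = {a - a' : a, a' ∈ A}.
Compute a - a' for each ordered pair (a, a'):
a = -4: -4--4=0, -4--1=-3, -4-5=-9, -4-6=-10, -4-8=-12
a = -1: -1--4=3, -1--1=0, -1-5=-6, -1-6=-7, -1-8=-9
a = 5: 5--4=9, 5--1=6, 5-5=0, 5-6=-1, 5-8=-3
a = 6: 6--4=10, 6--1=7, 6-5=1, 6-6=0, 6-8=-2
a = 8: 8--4=12, 8--1=9, 8-5=3, 8-6=2, 8-8=0
Collecting distinct values (and noting 0 appears from a-a):
A - A = {-12, -10, -9, -7, -6, -3, -2, -1, 0, 1, 2, 3, 6, 7, 9, 10, 12}
|A - A| = 17

A - A = {-12, -10, -9, -7, -6, -3, -2, -1, 0, 1, 2, 3, 6, 7, 9, 10, 12}


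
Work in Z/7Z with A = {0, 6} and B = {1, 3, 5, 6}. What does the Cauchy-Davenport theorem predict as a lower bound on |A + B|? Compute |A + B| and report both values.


Cauchy-Davenport: |A + B| ≥ min(p, |A| + |B| - 1) for A, B nonempty in Z/pZ.
|A| = 2, |B| = 4, p = 7.
CD lower bound = min(7, 2 + 4 - 1) = min(7, 5) = 5.
Compute A + B mod 7 directly:
a = 0: 0+1=1, 0+3=3, 0+5=5, 0+6=6
a = 6: 6+1=0, 6+3=2, 6+5=4, 6+6=5
A + B = {0, 1, 2, 3, 4, 5, 6}, so |A + B| = 7.
Verify: 7 ≥ 5? Yes ✓.

CD lower bound = 5, actual |A + B| = 7.


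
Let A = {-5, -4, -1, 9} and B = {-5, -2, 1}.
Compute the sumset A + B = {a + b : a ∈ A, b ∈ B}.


A + B = {a + b : a ∈ A, b ∈ B}.
Enumerate all |A|·|B| = 4·3 = 12 pairs (a, b) and collect distinct sums.
a = -5: -5+-5=-10, -5+-2=-7, -5+1=-4
a = -4: -4+-5=-9, -4+-2=-6, -4+1=-3
a = -1: -1+-5=-6, -1+-2=-3, -1+1=0
a = 9: 9+-5=4, 9+-2=7, 9+1=10
Collecting distinct sums: A + B = {-10, -9, -7, -6, -4, -3, 0, 4, 7, 10}
|A + B| = 10

A + B = {-10, -9, -7, -6, -4, -3, 0, 4, 7, 10}


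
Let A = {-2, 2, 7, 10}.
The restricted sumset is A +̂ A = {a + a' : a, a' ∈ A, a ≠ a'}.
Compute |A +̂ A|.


Restricted sumset: A +̂ A = {a + a' : a ∈ A, a' ∈ A, a ≠ a'}.
Equivalently, take A + A and drop any sum 2a that is achievable ONLY as a + a for a ∈ A (i.e. sums representable only with equal summands).
Enumerate pairs (a, a') with a < a' (symmetric, so each unordered pair gives one sum; this covers all a ≠ a'):
  -2 + 2 = 0
  -2 + 7 = 5
  -2 + 10 = 8
  2 + 7 = 9
  2 + 10 = 12
  7 + 10 = 17
Collected distinct sums: {0, 5, 8, 9, 12, 17}
|A +̂ A| = 6
(Reference bound: |A +̂ A| ≥ 2|A| - 3 for |A| ≥ 2, with |A| = 4 giving ≥ 5.)

|A +̂ A| = 6


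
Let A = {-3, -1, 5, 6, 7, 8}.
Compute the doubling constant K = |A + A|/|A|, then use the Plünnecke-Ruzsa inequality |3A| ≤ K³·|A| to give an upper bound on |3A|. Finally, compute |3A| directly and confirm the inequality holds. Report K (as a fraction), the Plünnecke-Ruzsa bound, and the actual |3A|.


|A| = 6.
Step 1: Compute A + A by enumerating all 36 pairs.
A + A = {-6, -4, -2, 2, 3, 4, 5, 6, 7, 10, 11, 12, 13, 14, 15, 16}, so |A + A| = 16.
Step 2: Doubling constant K = |A + A|/|A| = 16/6 = 16/6 ≈ 2.6667.
Step 3: Plünnecke-Ruzsa gives |3A| ≤ K³·|A| = (2.6667)³ · 6 ≈ 113.7778.
Step 4: Compute 3A = A + A + A directly by enumerating all triples (a,b,c) ∈ A³; |3A| = 30.
Step 5: Check 30 ≤ 113.7778? Yes ✓.

K = 16/6, Plünnecke-Ruzsa bound K³|A| ≈ 113.7778, |3A| = 30, inequality holds.


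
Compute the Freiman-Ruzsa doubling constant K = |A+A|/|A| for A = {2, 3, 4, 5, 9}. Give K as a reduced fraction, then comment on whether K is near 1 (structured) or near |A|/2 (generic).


|A| = 5.
Compute A + A by enumerating all 25 pairs.
A + A = {4, 5, 6, 7, 8, 9, 10, 11, 12, 13, 14, 18}, so |A + A| = 12.
K = |A + A| / |A| = 12/5 (already in lowest terms) ≈ 2.4000.
Reference: AP of size 5 gives K = 9/5 ≈ 1.8000; a fully generic set of size 5 gives K ≈ 3.0000.

|A| = 5, |A + A| = 12, K = 12/5.


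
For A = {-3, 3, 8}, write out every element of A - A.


A - A = {a - a' : a, a' ∈ A}.
Compute a - a' for each ordered pair (a, a'):
a = -3: -3--3=0, -3-3=-6, -3-8=-11
a = 3: 3--3=6, 3-3=0, 3-8=-5
a = 8: 8--3=11, 8-3=5, 8-8=0
Collecting distinct values (and noting 0 appears from a-a):
A - A = {-11, -6, -5, 0, 5, 6, 11}
|A - A| = 7

A - A = {-11, -6, -5, 0, 5, 6, 11}


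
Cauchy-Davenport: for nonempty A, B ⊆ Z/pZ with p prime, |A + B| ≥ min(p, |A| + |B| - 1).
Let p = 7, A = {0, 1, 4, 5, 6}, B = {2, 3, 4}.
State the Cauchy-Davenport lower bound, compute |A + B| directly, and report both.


Cauchy-Davenport: |A + B| ≥ min(p, |A| + |B| - 1) for A, B nonempty in Z/pZ.
|A| = 5, |B| = 3, p = 7.
CD lower bound = min(7, 5 + 3 - 1) = min(7, 7) = 7.
Compute A + B mod 7 directly:
a = 0: 0+2=2, 0+3=3, 0+4=4
a = 1: 1+2=3, 1+3=4, 1+4=5
a = 4: 4+2=6, 4+3=0, 4+4=1
a = 5: 5+2=0, 5+3=1, 5+4=2
a = 6: 6+2=1, 6+3=2, 6+4=3
A + B = {0, 1, 2, 3, 4, 5, 6}, so |A + B| = 7.
Verify: 7 ≥ 7? Yes ✓.

CD lower bound = 7, actual |A + B| = 7.


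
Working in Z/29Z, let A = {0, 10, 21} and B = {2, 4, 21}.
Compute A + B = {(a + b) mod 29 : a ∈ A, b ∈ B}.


Work in Z/29Z: reduce every sum a + b modulo 29.
Enumerate all 9 pairs:
a = 0: 0+2=2, 0+4=4, 0+21=21
a = 10: 10+2=12, 10+4=14, 10+21=2
a = 21: 21+2=23, 21+4=25, 21+21=13
Distinct residues collected: {2, 4, 12, 13, 14, 21, 23, 25}
|A + B| = 8 (out of 29 total residues).

A + B = {2, 4, 12, 13, 14, 21, 23, 25}


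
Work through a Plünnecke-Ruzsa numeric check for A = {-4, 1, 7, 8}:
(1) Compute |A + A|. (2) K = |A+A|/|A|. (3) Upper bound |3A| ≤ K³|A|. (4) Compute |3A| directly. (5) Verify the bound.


|A| = 4.
Step 1: Compute A + A by enumerating all 16 pairs.
A + A = {-8, -3, 2, 3, 4, 8, 9, 14, 15, 16}, so |A + A| = 10.
Step 2: Doubling constant K = |A + A|/|A| = 10/4 = 10/4 ≈ 2.5000.
Step 3: Plünnecke-Ruzsa gives |3A| ≤ K³·|A| = (2.5000)³ · 4 ≈ 62.5000.
Step 4: Compute 3A = A + A + A directly by enumerating all triples (a,b,c) ∈ A³; |3A| = 19.
Step 5: Check 19 ≤ 62.5000? Yes ✓.

K = 10/4, Plünnecke-Ruzsa bound K³|A| ≈ 62.5000, |3A| = 19, inequality holds.


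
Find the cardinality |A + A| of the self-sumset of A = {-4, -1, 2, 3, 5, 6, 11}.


A + A = {a + a' : a, a' ∈ A}; |A| = 7.
General bounds: 2|A| - 1 ≤ |A + A| ≤ |A|(|A|+1)/2, i.e. 13 ≤ |A + A| ≤ 28.
Lower bound 2|A|-1 is attained iff A is an arithmetic progression.
Enumerate sums a + a' for a ≤ a' (symmetric, so this suffices):
a = -4: -4+-4=-8, -4+-1=-5, -4+2=-2, -4+3=-1, -4+5=1, -4+6=2, -4+11=7
a = -1: -1+-1=-2, -1+2=1, -1+3=2, -1+5=4, -1+6=5, -1+11=10
a = 2: 2+2=4, 2+3=5, 2+5=7, 2+6=8, 2+11=13
a = 3: 3+3=6, 3+5=8, 3+6=9, 3+11=14
a = 5: 5+5=10, 5+6=11, 5+11=16
a = 6: 6+6=12, 6+11=17
a = 11: 11+11=22
Distinct sums: {-8, -5, -2, -1, 1, 2, 4, 5, 6, 7, 8, 9, 10, 11, 12, 13, 14, 16, 17, 22}
|A + A| = 20

|A + A| = 20


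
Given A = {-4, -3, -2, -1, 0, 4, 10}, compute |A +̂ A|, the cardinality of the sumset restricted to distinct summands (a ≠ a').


Restricted sumset: A +̂ A = {a + a' : a ∈ A, a' ∈ A, a ≠ a'}.
Equivalently, take A + A and drop any sum 2a that is achievable ONLY as a + a for a ∈ A (i.e. sums representable only with equal summands).
Enumerate pairs (a, a') with a < a' (symmetric, so each unordered pair gives one sum; this covers all a ≠ a'):
  -4 + -3 = -7
  -4 + -2 = -6
  -4 + -1 = -5
  -4 + 0 = -4
  -4 + 4 = 0
  -4 + 10 = 6
  -3 + -2 = -5
  -3 + -1 = -4
  -3 + 0 = -3
  -3 + 4 = 1
  -3 + 10 = 7
  -2 + -1 = -3
  -2 + 0 = -2
  -2 + 4 = 2
  -2 + 10 = 8
  -1 + 0 = -1
  -1 + 4 = 3
  -1 + 10 = 9
  0 + 4 = 4
  0 + 10 = 10
  4 + 10 = 14
Collected distinct sums: {-7, -6, -5, -4, -3, -2, -1, 0, 1, 2, 3, 4, 6, 7, 8, 9, 10, 14}
|A +̂ A| = 18
(Reference bound: |A +̂ A| ≥ 2|A| - 3 for |A| ≥ 2, with |A| = 7 giving ≥ 11.)

|A +̂ A| = 18


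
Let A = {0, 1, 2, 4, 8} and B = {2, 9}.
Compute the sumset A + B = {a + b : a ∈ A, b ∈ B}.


A + B = {a + b : a ∈ A, b ∈ B}.
Enumerate all |A|·|B| = 5·2 = 10 pairs (a, b) and collect distinct sums.
a = 0: 0+2=2, 0+9=9
a = 1: 1+2=3, 1+9=10
a = 2: 2+2=4, 2+9=11
a = 4: 4+2=6, 4+9=13
a = 8: 8+2=10, 8+9=17
Collecting distinct sums: A + B = {2, 3, 4, 6, 9, 10, 11, 13, 17}
|A + B| = 9

A + B = {2, 3, 4, 6, 9, 10, 11, 13, 17}


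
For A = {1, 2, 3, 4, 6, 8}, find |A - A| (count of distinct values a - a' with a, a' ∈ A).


A - A = {a - a' : a, a' ∈ A}; |A| = 6.
Bounds: 2|A|-1 ≤ |A - A| ≤ |A|² - |A| + 1, i.e. 11 ≤ |A - A| ≤ 31.
Note: 0 ∈ A - A always (from a - a). The set is symmetric: if d ∈ A - A then -d ∈ A - A.
Enumerate nonzero differences d = a - a' with a > a' (then include -d):
Positive differences: {1, 2, 3, 4, 5, 6, 7}
Full difference set: {0} ∪ (positive diffs) ∪ (negative diffs).
|A - A| = 1 + 2·7 = 15 (matches direct enumeration: 15).

|A - A| = 15


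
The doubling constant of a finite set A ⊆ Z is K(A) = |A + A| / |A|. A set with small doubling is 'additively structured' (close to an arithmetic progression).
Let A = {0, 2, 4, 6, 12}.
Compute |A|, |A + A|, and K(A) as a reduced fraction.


|A| = 5.
Compute A + A by enumerating all 25 pairs.
A + A = {0, 2, 4, 6, 8, 10, 12, 14, 16, 18, 24}, so |A + A| = 11.
K = |A + A| / |A| = 11/5 (already in lowest terms) ≈ 2.2000.
Reference: AP of size 5 gives K = 9/5 ≈ 1.8000; a fully generic set of size 5 gives K ≈ 3.0000.

|A| = 5, |A + A| = 11, K = 11/5.


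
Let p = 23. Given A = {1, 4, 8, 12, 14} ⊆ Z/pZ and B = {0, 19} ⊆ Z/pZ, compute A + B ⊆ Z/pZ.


Work in Z/23Z: reduce every sum a + b modulo 23.
Enumerate all 10 pairs:
a = 1: 1+0=1, 1+19=20
a = 4: 4+0=4, 4+19=0
a = 8: 8+0=8, 8+19=4
a = 12: 12+0=12, 12+19=8
a = 14: 14+0=14, 14+19=10
Distinct residues collected: {0, 1, 4, 8, 10, 12, 14, 20}
|A + B| = 8 (out of 23 total residues).

A + B = {0, 1, 4, 8, 10, 12, 14, 20}


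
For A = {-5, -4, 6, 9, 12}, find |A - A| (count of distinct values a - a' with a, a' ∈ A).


A - A = {a - a' : a, a' ∈ A}; |A| = 5.
Bounds: 2|A|-1 ≤ |A - A| ≤ |A|² - |A| + 1, i.e. 9 ≤ |A - A| ≤ 21.
Note: 0 ∈ A - A always (from a - a). The set is symmetric: if d ∈ A - A then -d ∈ A - A.
Enumerate nonzero differences d = a - a' with a > a' (then include -d):
Positive differences: {1, 3, 6, 10, 11, 13, 14, 16, 17}
Full difference set: {0} ∪ (positive diffs) ∪ (negative diffs).
|A - A| = 1 + 2·9 = 19 (matches direct enumeration: 19).

|A - A| = 19


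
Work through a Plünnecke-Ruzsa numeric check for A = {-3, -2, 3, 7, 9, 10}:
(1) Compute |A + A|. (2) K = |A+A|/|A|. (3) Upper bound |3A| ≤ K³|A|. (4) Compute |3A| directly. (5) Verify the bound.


|A| = 6.
Step 1: Compute A + A by enumerating all 36 pairs.
A + A = {-6, -5, -4, 0, 1, 4, 5, 6, 7, 8, 10, 12, 13, 14, 16, 17, 18, 19, 20}, so |A + A| = 19.
Step 2: Doubling constant K = |A + A|/|A| = 19/6 = 19/6 ≈ 3.1667.
Step 3: Plünnecke-Ruzsa gives |3A| ≤ K³·|A| = (3.1667)³ · 6 ≈ 190.5278.
Step 4: Compute 3A = A + A + A directly by enumerating all triples (a,b,c) ∈ A³; |3A| = 37.
Step 5: Check 37 ≤ 190.5278? Yes ✓.

K = 19/6, Plünnecke-Ruzsa bound K³|A| ≈ 190.5278, |3A| = 37, inequality holds.


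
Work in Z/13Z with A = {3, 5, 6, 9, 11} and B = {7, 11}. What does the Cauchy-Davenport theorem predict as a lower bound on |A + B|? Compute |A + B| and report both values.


Cauchy-Davenport: |A + B| ≥ min(p, |A| + |B| - 1) for A, B nonempty in Z/pZ.
|A| = 5, |B| = 2, p = 13.
CD lower bound = min(13, 5 + 2 - 1) = min(13, 6) = 6.
Compute A + B mod 13 directly:
a = 3: 3+7=10, 3+11=1
a = 5: 5+7=12, 5+11=3
a = 6: 6+7=0, 6+11=4
a = 9: 9+7=3, 9+11=7
a = 11: 11+7=5, 11+11=9
A + B = {0, 1, 3, 4, 5, 7, 9, 10, 12}, so |A + B| = 9.
Verify: 9 ≥ 6? Yes ✓.

CD lower bound = 6, actual |A + B| = 9.


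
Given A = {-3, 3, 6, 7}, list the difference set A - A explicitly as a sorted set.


A - A = {a - a' : a, a' ∈ A}.
Compute a - a' for each ordered pair (a, a'):
a = -3: -3--3=0, -3-3=-6, -3-6=-9, -3-7=-10
a = 3: 3--3=6, 3-3=0, 3-6=-3, 3-7=-4
a = 6: 6--3=9, 6-3=3, 6-6=0, 6-7=-1
a = 7: 7--3=10, 7-3=4, 7-6=1, 7-7=0
Collecting distinct values (and noting 0 appears from a-a):
A - A = {-10, -9, -6, -4, -3, -1, 0, 1, 3, 4, 6, 9, 10}
|A - A| = 13

A - A = {-10, -9, -6, -4, -3, -1, 0, 1, 3, 4, 6, 9, 10}


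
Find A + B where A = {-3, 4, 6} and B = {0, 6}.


A + B = {a + b : a ∈ A, b ∈ B}.
Enumerate all |A|·|B| = 3·2 = 6 pairs (a, b) and collect distinct sums.
a = -3: -3+0=-3, -3+6=3
a = 4: 4+0=4, 4+6=10
a = 6: 6+0=6, 6+6=12
Collecting distinct sums: A + B = {-3, 3, 4, 6, 10, 12}
|A + B| = 6

A + B = {-3, 3, 4, 6, 10, 12}


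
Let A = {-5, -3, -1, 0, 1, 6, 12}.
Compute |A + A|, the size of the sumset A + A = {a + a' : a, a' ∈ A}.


A + A = {a + a' : a, a' ∈ A}; |A| = 7.
General bounds: 2|A| - 1 ≤ |A + A| ≤ |A|(|A|+1)/2, i.e. 13 ≤ |A + A| ≤ 28.
Lower bound 2|A|-1 is attained iff A is an arithmetic progression.
Enumerate sums a + a' for a ≤ a' (symmetric, so this suffices):
a = -5: -5+-5=-10, -5+-3=-8, -5+-1=-6, -5+0=-5, -5+1=-4, -5+6=1, -5+12=7
a = -3: -3+-3=-6, -3+-1=-4, -3+0=-3, -3+1=-2, -3+6=3, -3+12=9
a = -1: -1+-1=-2, -1+0=-1, -1+1=0, -1+6=5, -1+12=11
a = 0: 0+0=0, 0+1=1, 0+6=6, 0+12=12
a = 1: 1+1=2, 1+6=7, 1+12=13
a = 6: 6+6=12, 6+12=18
a = 12: 12+12=24
Distinct sums: {-10, -8, -6, -5, -4, -3, -2, -1, 0, 1, 2, 3, 5, 6, 7, 9, 11, 12, 13, 18, 24}
|A + A| = 21

|A + A| = 21


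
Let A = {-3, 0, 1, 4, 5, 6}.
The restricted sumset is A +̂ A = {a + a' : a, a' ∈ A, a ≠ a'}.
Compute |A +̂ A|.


Restricted sumset: A +̂ A = {a + a' : a ∈ A, a' ∈ A, a ≠ a'}.
Equivalently, take A + A and drop any sum 2a that is achievable ONLY as a + a for a ∈ A (i.e. sums representable only with equal summands).
Enumerate pairs (a, a') with a < a' (symmetric, so each unordered pair gives one sum; this covers all a ≠ a'):
  -3 + 0 = -3
  -3 + 1 = -2
  -3 + 4 = 1
  -3 + 5 = 2
  -3 + 6 = 3
  0 + 1 = 1
  0 + 4 = 4
  0 + 5 = 5
  0 + 6 = 6
  1 + 4 = 5
  1 + 5 = 6
  1 + 6 = 7
  4 + 5 = 9
  4 + 6 = 10
  5 + 6 = 11
Collected distinct sums: {-3, -2, 1, 2, 3, 4, 5, 6, 7, 9, 10, 11}
|A +̂ A| = 12
(Reference bound: |A +̂ A| ≥ 2|A| - 3 for |A| ≥ 2, with |A| = 6 giving ≥ 9.)

|A +̂ A| = 12


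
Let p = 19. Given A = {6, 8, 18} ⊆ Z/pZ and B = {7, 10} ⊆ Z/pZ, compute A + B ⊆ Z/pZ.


Work in Z/19Z: reduce every sum a + b modulo 19.
Enumerate all 6 pairs:
a = 6: 6+7=13, 6+10=16
a = 8: 8+7=15, 8+10=18
a = 18: 18+7=6, 18+10=9
Distinct residues collected: {6, 9, 13, 15, 16, 18}
|A + B| = 6 (out of 19 total residues).

A + B = {6, 9, 13, 15, 16, 18}


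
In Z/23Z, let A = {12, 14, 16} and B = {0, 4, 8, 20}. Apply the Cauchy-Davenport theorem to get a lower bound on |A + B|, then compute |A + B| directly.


Cauchy-Davenport: |A + B| ≥ min(p, |A| + |B| - 1) for A, B nonempty in Z/pZ.
|A| = 3, |B| = 4, p = 23.
CD lower bound = min(23, 3 + 4 - 1) = min(23, 6) = 6.
Compute A + B mod 23 directly:
a = 12: 12+0=12, 12+4=16, 12+8=20, 12+20=9
a = 14: 14+0=14, 14+4=18, 14+8=22, 14+20=11
a = 16: 16+0=16, 16+4=20, 16+8=1, 16+20=13
A + B = {1, 9, 11, 12, 13, 14, 16, 18, 20, 22}, so |A + B| = 10.
Verify: 10 ≥ 6? Yes ✓.

CD lower bound = 6, actual |A + B| = 10.


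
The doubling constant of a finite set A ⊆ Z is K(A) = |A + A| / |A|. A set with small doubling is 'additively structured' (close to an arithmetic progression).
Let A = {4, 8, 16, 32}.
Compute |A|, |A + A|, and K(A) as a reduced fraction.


|A| = 4.
Compute A + A by enumerating all 16 pairs.
A + A = {8, 12, 16, 20, 24, 32, 36, 40, 48, 64}, so |A + A| = 10.
K = |A + A| / |A| = 10/4 = 5/2 ≈ 2.5000.
Reference: AP of size 4 gives K = 7/4 ≈ 1.7500; a fully generic set of size 4 gives K ≈ 2.5000.

|A| = 4, |A + A| = 10, K = 10/4 = 5/2.


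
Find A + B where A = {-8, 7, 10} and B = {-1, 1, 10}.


A + B = {a + b : a ∈ A, b ∈ B}.
Enumerate all |A|·|B| = 3·3 = 9 pairs (a, b) and collect distinct sums.
a = -8: -8+-1=-9, -8+1=-7, -8+10=2
a = 7: 7+-1=6, 7+1=8, 7+10=17
a = 10: 10+-1=9, 10+1=11, 10+10=20
Collecting distinct sums: A + B = {-9, -7, 2, 6, 8, 9, 11, 17, 20}
|A + B| = 9

A + B = {-9, -7, 2, 6, 8, 9, 11, 17, 20}


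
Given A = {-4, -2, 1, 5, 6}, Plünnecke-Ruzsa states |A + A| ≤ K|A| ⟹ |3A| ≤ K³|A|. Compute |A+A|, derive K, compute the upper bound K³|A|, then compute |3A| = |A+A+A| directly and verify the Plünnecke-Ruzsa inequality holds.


|A| = 5.
Step 1: Compute A + A by enumerating all 25 pairs.
A + A = {-8, -6, -4, -3, -1, 1, 2, 3, 4, 6, 7, 10, 11, 12}, so |A + A| = 14.
Step 2: Doubling constant K = |A + A|/|A| = 14/5 = 14/5 ≈ 2.8000.
Step 3: Plünnecke-Ruzsa gives |3A| ≤ K³·|A| = (2.8000)³ · 5 ≈ 109.7600.
Step 4: Compute 3A = A + A + A directly by enumerating all triples (a,b,c) ∈ A³; |3A| = 27.
Step 5: Check 27 ≤ 109.7600? Yes ✓.

K = 14/5, Plünnecke-Ruzsa bound K³|A| ≈ 109.7600, |3A| = 27, inequality holds.


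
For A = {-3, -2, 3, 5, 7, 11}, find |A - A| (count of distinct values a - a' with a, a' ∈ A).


A - A = {a - a' : a, a' ∈ A}; |A| = 6.
Bounds: 2|A|-1 ≤ |A - A| ≤ |A|² - |A| + 1, i.e. 11 ≤ |A - A| ≤ 31.
Note: 0 ∈ A - A always (from a - a). The set is symmetric: if d ∈ A - A then -d ∈ A - A.
Enumerate nonzero differences d = a - a' with a > a' (then include -d):
Positive differences: {1, 2, 4, 5, 6, 7, 8, 9, 10, 13, 14}
Full difference set: {0} ∪ (positive diffs) ∪ (negative diffs).
|A - A| = 1 + 2·11 = 23 (matches direct enumeration: 23).

|A - A| = 23


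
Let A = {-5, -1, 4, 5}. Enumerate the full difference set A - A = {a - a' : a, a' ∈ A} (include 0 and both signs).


A - A = {a - a' : a, a' ∈ A}.
Compute a - a' for each ordered pair (a, a'):
a = -5: -5--5=0, -5--1=-4, -5-4=-9, -5-5=-10
a = -1: -1--5=4, -1--1=0, -1-4=-5, -1-5=-6
a = 4: 4--5=9, 4--1=5, 4-4=0, 4-5=-1
a = 5: 5--5=10, 5--1=6, 5-4=1, 5-5=0
Collecting distinct values (and noting 0 appears from a-a):
A - A = {-10, -9, -6, -5, -4, -1, 0, 1, 4, 5, 6, 9, 10}
|A - A| = 13

A - A = {-10, -9, -6, -5, -4, -1, 0, 1, 4, 5, 6, 9, 10}


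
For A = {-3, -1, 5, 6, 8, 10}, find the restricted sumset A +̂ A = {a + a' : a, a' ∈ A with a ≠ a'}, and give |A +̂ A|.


Restricted sumset: A +̂ A = {a + a' : a ∈ A, a' ∈ A, a ≠ a'}.
Equivalently, take A + A and drop any sum 2a that is achievable ONLY as a + a for a ∈ A (i.e. sums representable only with equal summands).
Enumerate pairs (a, a') with a < a' (symmetric, so each unordered pair gives one sum; this covers all a ≠ a'):
  -3 + -1 = -4
  -3 + 5 = 2
  -3 + 6 = 3
  -3 + 8 = 5
  -3 + 10 = 7
  -1 + 5 = 4
  -1 + 6 = 5
  -1 + 8 = 7
  -1 + 10 = 9
  5 + 6 = 11
  5 + 8 = 13
  5 + 10 = 15
  6 + 8 = 14
  6 + 10 = 16
  8 + 10 = 18
Collected distinct sums: {-4, 2, 3, 4, 5, 7, 9, 11, 13, 14, 15, 16, 18}
|A +̂ A| = 13
(Reference bound: |A +̂ A| ≥ 2|A| - 3 for |A| ≥ 2, with |A| = 6 giving ≥ 9.)

|A +̂ A| = 13


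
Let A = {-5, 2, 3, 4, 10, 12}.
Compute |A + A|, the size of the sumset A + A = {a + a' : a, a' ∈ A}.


A + A = {a + a' : a, a' ∈ A}; |A| = 6.
General bounds: 2|A| - 1 ≤ |A + A| ≤ |A|(|A|+1)/2, i.e. 11 ≤ |A + A| ≤ 21.
Lower bound 2|A|-1 is attained iff A is an arithmetic progression.
Enumerate sums a + a' for a ≤ a' (symmetric, so this suffices):
a = -5: -5+-5=-10, -5+2=-3, -5+3=-2, -5+4=-1, -5+10=5, -5+12=7
a = 2: 2+2=4, 2+3=5, 2+4=6, 2+10=12, 2+12=14
a = 3: 3+3=6, 3+4=7, 3+10=13, 3+12=15
a = 4: 4+4=8, 4+10=14, 4+12=16
a = 10: 10+10=20, 10+12=22
a = 12: 12+12=24
Distinct sums: {-10, -3, -2, -1, 4, 5, 6, 7, 8, 12, 13, 14, 15, 16, 20, 22, 24}
|A + A| = 17

|A + A| = 17


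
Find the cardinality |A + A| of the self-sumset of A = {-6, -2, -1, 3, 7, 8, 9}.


A + A = {a + a' : a, a' ∈ A}; |A| = 7.
General bounds: 2|A| - 1 ≤ |A + A| ≤ |A|(|A|+1)/2, i.e. 13 ≤ |A + A| ≤ 28.
Lower bound 2|A|-1 is attained iff A is an arithmetic progression.
Enumerate sums a + a' for a ≤ a' (symmetric, so this suffices):
a = -6: -6+-6=-12, -6+-2=-8, -6+-1=-7, -6+3=-3, -6+7=1, -6+8=2, -6+9=3
a = -2: -2+-2=-4, -2+-1=-3, -2+3=1, -2+7=5, -2+8=6, -2+9=7
a = -1: -1+-1=-2, -1+3=2, -1+7=6, -1+8=7, -1+9=8
a = 3: 3+3=6, 3+7=10, 3+8=11, 3+9=12
a = 7: 7+7=14, 7+8=15, 7+9=16
a = 8: 8+8=16, 8+9=17
a = 9: 9+9=18
Distinct sums: {-12, -8, -7, -4, -3, -2, 1, 2, 3, 5, 6, 7, 8, 10, 11, 12, 14, 15, 16, 17, 18}
|A + A| = 21

|A + A| = 21


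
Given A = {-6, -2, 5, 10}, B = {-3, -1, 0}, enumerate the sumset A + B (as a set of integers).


A + B = {a + b : a ∈ A, b ∈ B}.
Enumerate all |A|·|B| = 4·3 = 12 pairs (a, b) and collect distinct sums.
a = -6: -6+-3=-9, -6+-1=-7, -6+0=-6
a = -2: -2+-3=-5, -2+-1=-3, -2+0=-2
a = 5: 5+-3=2, 5+-1=4, 5+0=5
a = 10: 10+-3=7, 10+-1=9, 10+0=10
Collecting distinct sums: A + B = {-9, -7, -6, -5, -3, -2, 2, 4, 5, 7, 9, 10}
|A + B| = 12

A + B = {-9, -7, -6, -5, -3, -2, 2, 4, 5, 7, 9, 10}


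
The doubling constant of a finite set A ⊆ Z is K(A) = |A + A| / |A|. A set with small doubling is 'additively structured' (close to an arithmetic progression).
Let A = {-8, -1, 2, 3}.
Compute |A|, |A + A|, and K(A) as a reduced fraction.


|A| = 4.
Compute A + A by enumerating all 16 pairs.
A + A = {-16, -9, -6, -5, -2, 1, 2, 4, 5, 6}, so |A + A| = 10.
K = |A + A| / |A| = 10/4 = 5/2 ≈ 2.5000.
Reference: AP of size 4 gives K = 7/4 ≈ 1.7500; a fully generic set of size 4 gives K ≈ 2.5000.

|A| = 4, |A + A| = 10, K = 10/4 = 5/2.


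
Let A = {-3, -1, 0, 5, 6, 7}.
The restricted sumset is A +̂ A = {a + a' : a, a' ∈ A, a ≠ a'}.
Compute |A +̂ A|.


Restricted sumset: A +̂ A = {a + a' : a ∈ A, a' ∈ A, a ≠ a'}.
Equivalently, take A + A and drop any sum 2a that is achievable ONLY as a + a for a ∈ A (i.e. sums representable only with equal summands).
Enumerate pairs (a, a') with a < a' (symmetric, so each unordered pair gives one sum; this covers all a ≠ a'):
  -3 + -1 = -4
  -3 + 0 = -3
  -3 + 5 = 2
  -3 + 6 = 3
  -3 + 7 = 4
  -1 + 0 = -1
  -1 + 5 = 4
  -1 + 6 = 5
  -1 + 7 = 6
  0 + 5 = 5
  0 + 6 = 6
  0 + 7 = 7
  5 + 6 = 11
  5 + 7 = 12
  6 + 7 = 13
Collected distinct sums: {-4, -3, -1, 2, 3, 4, 5, 6, 7, 11, 12, 13}
|A +̂ A| = 12
(Reference bound: |A +̂ A| ≥ 2|A| - 3 for |A| ≥ 2, with |A| = 6 giving ≥ 9.)

|A +̂ A| = 12


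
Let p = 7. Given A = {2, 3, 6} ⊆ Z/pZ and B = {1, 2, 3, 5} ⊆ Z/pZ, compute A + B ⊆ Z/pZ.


Work in Z/7Z: reduce every sum a + b modulo 7.
Enumerate all 12 pairs:
a = 2: 2+1=3, 2+2=4, 2+3=5, 2+5=0
a = 3: 3+1=4, 3+2=5, 3+3=6, 3+5=1
a = 6: 6+1=0, 6+2=1, 6+3=2, 6+5=4
Distinct residues collected: {0, 1, 2, 3, 4, 5, 6}
|A + B| = 7 (out of 7 total residues).

A + B = {0, 1, 2, 3, 4, 5, 6}


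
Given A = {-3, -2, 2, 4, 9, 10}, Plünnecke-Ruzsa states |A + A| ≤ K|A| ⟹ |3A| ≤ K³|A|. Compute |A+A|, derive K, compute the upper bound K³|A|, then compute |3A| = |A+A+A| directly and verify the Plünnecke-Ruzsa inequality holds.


|A| = 6.
Step 1: Compute A + A by enumerating all 36 pairs.
A + A = {-6, -5, -4, -1, 0, 1, 2, 4, 6, 7, 8, 11, 12, 13, 14, 18, 19, 20}, so |A + A| = 18.
Step 2: Doubling constant K = |A + A|/|A| = 18/6 = 18/6 ≈ 3.0000.
Step 3: Plünnecke-Ruzsa gives |3A| ≤ K³·|A| = (3.0000)³ · 6 ≈ 162.0000.
Step 4: Compute 3A = A + A + A directly by enumerating all triples (a,b,c) ∈ A³; |3A| = 35.
Step 5: Check 35 ≤ 162.0000? Yes ✓.

K = 18/6, Plünnecke-Ruzsa bound K³|A| ≈ 162.0000, |3A| = 35, inequality holds.


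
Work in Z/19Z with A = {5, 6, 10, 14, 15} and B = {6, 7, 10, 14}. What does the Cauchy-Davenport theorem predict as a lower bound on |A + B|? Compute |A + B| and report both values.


Cauchy-Davenport: |A + B| ≥ min(p, |A| + |B| - 1) for A, B nonempty in Z/pZ.
|A| = 5, |B| = 4, p = 19.
CD lower bound = min(19, 5 + 4 - 1) = min(19, 8) = 8.
Compute A + B mod 19 directly:
a = 5: 5+6=11, 5+7=12, 5+10=15, 5+14=0
a = 6: 6+6=12, 6+7=13, 6+10=16, 6+14=1
a = 10: 10+6=16, 10+7=17, 10+10=1, 10+14=5
a = 14: 14+6=1, 14+7=2, 14+10=5, 14+14=9
a = 15: 15+6=2, 15+7=3, 15+10=6, 15+14=10
A + B = {0, 1, 2, 3, 5, 6, 9, 10, 11, 12, 13, 15, 16, 17}, so |A + B| = 14.
Verify: 14 ≥ 8? Yes ✓.

CD lower bound = 8, actual |A + B| = 14.


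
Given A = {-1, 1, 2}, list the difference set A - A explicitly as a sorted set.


A - A = {a - a' : a, a' ∈ A}.
Compute a - a' for each ordered pair (a, a'):
a = -1: -1--1=0, -1-1=-2, -1-2=-3
a = 1: 1--1=2, 1-1=0, 1-2=-1
a = 2: 2--1=3, 2-1=1, 2-2=0
Collecting distinct values (and noting 0 appears from a-a):
A - A = {-3, -2, -1, 0, 1, 2, 3}
|A - A| = 7

A - A = {-3, -2, -1, 0, 1, 2, 3}


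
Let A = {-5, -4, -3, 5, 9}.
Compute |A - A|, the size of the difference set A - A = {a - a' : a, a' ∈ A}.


A - A = {a - a' : a, a' ∈ A}; |A| = 5.
Bounds: 2|A|-1 ≤ |A - A| ≤ |A|² - |A| + 1, i.e. 9 ≤ |A - A| ≤ 21.
Note: 0 ∈ A - A always (from a - a). The set is symmetric: if d ∈ A - A then -d ∈ A - A.
Enumerate nonzero differences d = a - a' with a > a' (then include -d):
Positive differences: {1, 2, 4, 8, 9, 10, 12, 13, 14}
Full difference set: {0} ∪ (positive diffs) ∪ (negative diffs).
|A - A| = 1 + 2·9 = 19 (matches direct enumeration: 19).

|A - A| = 19


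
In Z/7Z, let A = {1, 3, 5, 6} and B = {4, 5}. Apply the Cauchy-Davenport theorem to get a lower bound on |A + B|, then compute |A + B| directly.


Cauchy-Davenport: |A + B| ≥ min(p, |A| + |B| - 1) for A, B nonempty in Z/pZ.
|A| = 4, |B| = 2, p = 7.
CD lower bound = min(7, 4 + 2 - 1) = min(7, 5) = 5.
Compute A + B mod 7 directly:
a = 1: 1+4=5, 1+5=6
a = 3: 3+4=0, 3+5=1
a = 5: 5+4=2, 5+5=3
a = 6: 6+4=3, 6+5=4
A + B = {0, 1, 2, 3, 4, 5, 6}, so |A + B| = 7.
Verify: 7 ≥ 5? Yes ✓.

CD lower bound = 5, actual |A + B| = 7.


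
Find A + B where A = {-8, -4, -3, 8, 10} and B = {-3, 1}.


A + B = {a + b : a ∈ A, b ∈ B}.
Enumerate all |A|·|B| = 5·2 = 10 pairs (a, b) and collect distinct sums.
a = -8: -8+-3=-11, -8+1=-7
a = -4: -4+-3=-7, -4+1=-3
a = -3: -3+-3=-6, -3+1=-2
a = 8: 8+-3=5, 8+1=9
a = 10: 10+-3=7, 10+1=11
Collecting distinct sums: A + B = {-11, -7, -6, -3, -2, 5, 7, 9, 11}
|A + B| = 9

A + B = {-11, -7, -6, -3, -2, 5, 7, 9, 11}


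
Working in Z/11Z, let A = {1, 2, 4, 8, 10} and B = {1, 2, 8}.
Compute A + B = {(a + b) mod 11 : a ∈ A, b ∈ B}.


Work in Z/11Z: reduce every sum a + b modulo 11.
Enumerate all 15 pairs:
a = 1: 1+1=2, 1+2=3, 1+8=9
a = 2: 2+1=3, 2+2=4, 2+8=10
a = 4: 4+1=5, 4+2=6, 4+8=1
a = 8: 8+1=9, 8+2=10, 8+8=5
a = 10: 10+1=0, 10+2=1, 10+8=7
Distinct residues collected: {0, 1, 2, 3, 4, 5, 6, 7, 9, 10}
|A + B| = 10 (out of 11 total residues).

A + B = {0, 1, 2, 3, 4, 5, 6, 7, 9, 10}


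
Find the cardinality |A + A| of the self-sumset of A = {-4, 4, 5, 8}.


A + A = {a + a' : a, a' ∈ A}; |A| = 4.
General bounds: 2|A| - 1 ≤ |A + A| ≤ |A|(|A|+1)/2, i.e. 7 ≤ |A + A| ≤ 10.
Lower bound 2|A|-1 is attained iff A is an arithmetic progression.
Enumerate sums a + a' for a ≤ a' (symmetric, so this suffices):
a = -4: -4+-4=-8, -4+4=0, -4+5=1, -4+8=4
a = 4: 4+4=8, 4+5=9, 4+8=12
a = 5: 5+5=10, 5+8=13
a = 8: 8+8=16
Distinct sums: {-8, 0, 1, 4, 8, 9, 10, 12, 13, 16}
|A + A| = 10

|A + A| = 10


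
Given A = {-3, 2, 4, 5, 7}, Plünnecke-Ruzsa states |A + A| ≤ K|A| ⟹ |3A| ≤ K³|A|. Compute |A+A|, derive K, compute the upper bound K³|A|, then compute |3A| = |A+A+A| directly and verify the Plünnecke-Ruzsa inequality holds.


|A| = 5.
Step 1: Compute A + A by enumerating all 25 pairs.
A + A = {-6, -1, 1, 2, 4, 6, 7, 8, 9, 10, 11, 12, 14}, so |A + A| = 13.
Step 2: Doubling constant K = |A + A|/|A| = 13/5 = 13/5 ≈ 2.6000.
Step 3: Plünnecke-Ruzsa gives |3A| ≤ K³·|A| = (2.6000)³ · 5 ≈ 87.8800.
Step 4: Compute 3A = A + A + A directly by enumerating all triples (a,b,c) ∈ A³; |3A| = 23.
Step 5: Check 23 ≤ 87.8800? Yes ✓.

K = 13/5, Plünnecke-Ruzsa bound K³|A| ≈ 87.8800, |3A| = 23, inequality holds.


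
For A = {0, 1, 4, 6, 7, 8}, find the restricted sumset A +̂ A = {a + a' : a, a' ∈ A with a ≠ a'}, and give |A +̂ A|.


Restricted sumset: A +̂ A = {a + a' : a ∈ A, a' ∈ A, a ≠ a'}.
Equivalently, take A + A and drop any sum 2a that is achievable ONLY as a + a for a ∈ A (i.e. sums representable only with equal summands).
Enumerate pairs (a, a') with a < a' (symmetric, so each unordered pair gives one sum; this covers all a ≠ a'):
  0 + 1 = 1
  0 + 4 = 4
  0 + 6 = 6
  0 + 7 = 7
  0 + 8 = 8
  1 + 4 = 5
  1 + 6 = 7
  1 + 7 = 8
  1 + 8 = 9
  4 + 6 = 10
  4 + 7 = 11
  4 + 8 = 12
  6 + 7 = 13
  6 + 8 = 14
  7 + 8 = 15
Collected distinct sums: {1, 4, 5, 6, 7, 8, 9, 10, 11, 12, 13, 14, 15}
|A +̂ A| = 13
(Reference bound: |A +̂ A| ≥ 2|A| - 3 for |A| ≥ 2, with |A| = 6 giving ≥ 9.)

|A +̂ A| = 13


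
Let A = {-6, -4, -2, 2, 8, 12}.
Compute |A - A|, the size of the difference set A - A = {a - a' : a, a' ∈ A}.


A - A = {a - a' : a, a' ∈ A}; |A| = 6.
Bounds: 2|A|-1 ≤ |A - A| ≤ |A|² - |A| + 1, i.e. 11 ≤ |A - A| ≤ 31.
Note: 0 ∈ A - A always (from a - a). The set is symmetric: if d ∈ A - A then -d ∈ A - A.
Enumerate nonzero differences d = a - a' with a > a' (then include -d):
Positive differences: {2, 4, 6, 8, 10, 12, 14, 16, 18}
Full difference set: {0} ∪ (positive diffs) ∪ (negative diffs).
|A - A| = 1 + 2·9 = 19 (matches direct enumeration: 19).

|A - A| = 19


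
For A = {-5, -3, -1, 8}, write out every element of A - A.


A - A = {a - a' : a, a' ∈ A}.
Compute a - a' for each ordered pair (a, a'):
a = -5: -5--5=0, -5--3=-2, -5--1=-4, -5-8=-13
a = -3: -3--5=2, -3--3=0, -3--1=-2, -3-8=-11
a = -1: -1--5=4, -1--3=2, -1--1=0, -1-8=-9
a = 8: 8--5=13, 8--3=11, 8--1=9, 8-8=0
Collecting distinct values (and noting 0 appears from a-a):
A - A = {-13, -11, -9, -4, -2, 0, 2, 4, 9, 11, 13}
|A - A| = 11

A - A = {-13, -11, -9, -4, -2, 0, 2, 4, 9, 11, 13}


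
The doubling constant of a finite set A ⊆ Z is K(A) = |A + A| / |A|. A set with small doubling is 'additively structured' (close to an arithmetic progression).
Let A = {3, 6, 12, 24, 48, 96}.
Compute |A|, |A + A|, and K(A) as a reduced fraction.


|A| = 6.
Compute A + A by enumerating all 36 pairs.
A + A = {6, 9, 12, 15, 18, 24, 27, 30, 36, 48, 51, 54, 60, 72, 96, 99, 102, 108, 120, 144, 192}, so |A + A| = 21.
K = |A + A| / |A| = 21/6 = 7/2 ≈ 3.5000.
Reference: AP of size 6 gives K = 11/6 ≈ 1.8333; a fully generic set of size 6 gives K ≈ 3.5000.

|A| = 6, |A + A| = 21, K = 21/6 = 7/2.


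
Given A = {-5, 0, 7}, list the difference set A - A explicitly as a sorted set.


A - A = {a - a' : a, a' ∈ A}.
Compute a - a' for each ordered pair (a, a'):
a = -5: -5--5=0, -5-0=-5, -5-7=-12
a = 0: 0--5=5, 0-0=0, 0-7=-7
a = 7: 7--5=12, 7-0=7, 7-7=0
Collecting distinct values (and noting 0 appears from a-a):
A - A = {-12, -7, -5, 0, 5, 7, 12}
|A - A| = 7

A - A = {-12, -7, -5, 0, 5, 7, 12}


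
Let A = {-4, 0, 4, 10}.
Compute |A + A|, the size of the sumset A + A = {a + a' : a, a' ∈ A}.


A + A = {a + a' : a, a' ∈ A}; |A| = 4.
General bounds: 2|A| - 1 ≤ |A + A| ≤ |A|(|A|+1)/2, i.e. 7 ≤ |A + A| ≤ 10.
Lower bound 2|A|-1 is attained iff A is an arithmetic progression.
Enumerate sums a + a' for a ≤ a' (symmetric, so this suffices):
a = -4: -4+-4=-8, -4+0=-4, -4+4=0, -4+10=6
a = 0: 0+0=0, 0+4=4, 0+10=10
a = 4: 4+4=8, 4+10=14
a = 10: 10+10=20
Distinct sums: {-8, -4, 0, 4, 6, 8, 10, 14, 20}
|A + A| = 9

|A + A| = 9


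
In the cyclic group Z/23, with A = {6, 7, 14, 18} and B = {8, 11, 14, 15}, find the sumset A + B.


Work in Z/23Z: reduce every sum a + b modulo 23.
Enumerate all 16 pairs:
a = 6: 6+8=14, 6+11=17, 6+14=20, 6+15=21
a = 7: 7+8=15, 7+11=18, 7+14=21, 7+15=22
a = 14: 14+8=22, 14+11=2, 14+14=5, 14+15=6
a = 18: 18+8=3, 18+11=6, 18+14=9, 18+15=10
Distinct residues collected: {2, 3, 5, 6, 9, 10, 14, 15, 17, 18, 20, 21, 22}
|A + B| = 13 (out of 23 total residues).

A + B = {2, 3, 5, 6, 9, 10, 14, 15, 17, 18, 20, 21, 22}


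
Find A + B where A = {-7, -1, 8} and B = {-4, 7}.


A + B = {a + b : a ∈ A, b ∈ B}.
Enumerate all |A|·|B| = 3·2 = 6 pairs (a, b) and collect distinct sums.
a = -7: -7+-4=-11, -7+7=0
a = -1: -1+-4=-5, -1+7=6
a = 8: 8+-4=4, 8+7=15
Collecting distinct sums: A + B = {-11, -5, 0, 4, 6, 15}
|A + B| = 6

A + B = {-11, -5, 0, 4, 6, 15}


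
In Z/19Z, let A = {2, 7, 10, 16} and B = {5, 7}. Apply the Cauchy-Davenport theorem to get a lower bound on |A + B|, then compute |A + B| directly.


Cauchy-Davenport: |A + B| ≥ min(p, |A| + |B| - 1) for A, B nonempty in Z/pZ.
|A| = 4, |B| = 2, p = 19.
CD lower bound = min(19, 4 + 2 - 1) = min(19, 5) = 5.
Compute A + B mod 19 directly:
a = 2: 2+5=7, 2+7=9
a = 7: 7+5=12, 7+7=14
a = 10: 10+5=15, 10+7=17
a = 16: 16+5=2, 16+7=4
A + B = {2, 4, 7, 9, 12, 14, 15, 17}, so |A + B| = 8.
Verify: 8 ≥ 5? Yes ✓.

CD lower bound = 5, actual |A + B| = 8.


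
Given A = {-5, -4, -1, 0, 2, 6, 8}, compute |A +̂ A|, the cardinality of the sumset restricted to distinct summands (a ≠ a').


Restricted sumset: A +̂ A = {a + a' : a ∈ A, a' ∈ A, a ≠ a'}.
Equivalently, take A + A and drop any sum 2a that is achievable ONLY as a + a for a ∈ A (i.e. sums representable only with equal summands).
Enumerate pairs (a, a') with a < a' (symmetric, so each unordered pair gives one sum; this covers all a ≠ a'):
  -5 + -4 = -9
  -5 + -1 = -6
  -5 + 0 = -5
  -5 + 2 = -3
  -5 + 6 = 1
  -5 + 8 = 3
  -4 + -1 = -5
  -4 + 0 = -4
  -4 + 2 = -2
  -4 + 6 = 2
  -4 + 8 = 4
  -1 + 0 = -1
  -1 + 2 = 1
  -1 + 6 = 5
  -1 + 8 = 7
  0 + 2 = 2
  0 + 6 = 6
  0 + 8 = 8
  2 + 6 = 8
  2 + 8 = 10
  6 + 8 = 14
Collected distinct sums: {-9, -6, -5, -4, -3, -2, -1, 1, 2, 3, 4, 5, 6, 7, 8, 10, 14}
|A +̂ A| = 17
(Reference bound: |A +̂ A| ≥ 2|A| - 3 for |A| ≥ 2, with |A| = 7 giving ≥ 11.)

|A +̂ A| = 17


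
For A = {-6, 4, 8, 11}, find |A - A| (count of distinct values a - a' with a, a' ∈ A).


A - A = {a - a' : a, a' ∈ A}; |A| = 4.
Bounds: 2|A|-1 ≤ |A - A| ≤ |A|² - |A| + 1, i.e. 7 ≤ |A - A| ≤ 13.
Note: 0 ∈ A - A always (from a - a). The set is symmetric: if d ∈ A - A then -d ∈ A - A.
Enumerate nonzero differences d = a - a' with a > a' (then include -d):
Positive differences: {3, 4, 7, 10, 14, 17}
Full difference set: {0} ∪ (positive diffs) ∪ (negative diffs).
|A - A| = 1 + 2·6 = 13 (matches direct enumeration: 13).

|A - A| = 13


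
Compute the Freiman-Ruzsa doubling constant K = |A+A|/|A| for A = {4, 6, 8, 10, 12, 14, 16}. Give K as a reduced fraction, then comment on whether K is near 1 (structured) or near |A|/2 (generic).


|A| = 7.
Compute A + A by enumerating all 49 pairs.
A + A = {8, 10, 12, 14, 16, 18, 20, 22, 24, 26, 28, 30, 32}, so |A + A| = 13.
K = |A + A| / |A| = 13/7 (already in lowest terms) ≈ 1.8571.
Reference: AP of size 7 gives K = 13/7 ≈ 1.8571; a fully generic set of size 7 gives K ≈ 4.0000.

|A| = 7, |A + A| = 13, K = 13/7.
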